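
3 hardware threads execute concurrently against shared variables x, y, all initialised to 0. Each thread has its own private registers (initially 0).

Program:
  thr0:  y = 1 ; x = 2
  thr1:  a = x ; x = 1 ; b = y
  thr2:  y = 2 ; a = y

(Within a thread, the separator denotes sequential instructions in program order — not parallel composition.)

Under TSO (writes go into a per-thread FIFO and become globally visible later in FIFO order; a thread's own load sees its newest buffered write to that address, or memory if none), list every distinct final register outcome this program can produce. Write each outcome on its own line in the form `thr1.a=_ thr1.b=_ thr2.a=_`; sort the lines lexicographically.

thr1.a=0 thr1.b=0 thr2.a=1
thr1.a=0 thr1.b=0 thr2.a=2
thr1.a=0 thr1.b=1 thr2.a=1
thr1.a=0 thr1.b=1 thr2.a=2
thr1.a=0 thr1.b=2 thr2.a=1
thr1.a=0 thr1.b=2 thr2.a=2
thr1.a=2 thr1.b=1 thr2.a=1
thr1.a=2 thr1.b=1 thr2.a=2
thr1.a=2 thr1.b=2 thr2.a=2

outcome vector order: (thr1.a,thr1.b,thr2.a)
|TSO outcomes| = 9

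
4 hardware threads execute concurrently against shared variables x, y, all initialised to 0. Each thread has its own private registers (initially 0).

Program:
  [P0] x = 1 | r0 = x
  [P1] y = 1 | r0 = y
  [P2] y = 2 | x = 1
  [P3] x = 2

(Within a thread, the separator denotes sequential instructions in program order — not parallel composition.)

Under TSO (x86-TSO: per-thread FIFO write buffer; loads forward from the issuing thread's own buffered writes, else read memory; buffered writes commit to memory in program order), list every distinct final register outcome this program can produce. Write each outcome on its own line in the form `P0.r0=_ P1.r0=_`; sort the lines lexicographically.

P0.r0=1 P1.r0=1
P0.r0=1 P1.r0=2
P0.r0=2 P1.r0=1
P0.r0=2 P1.r0=2

outcome vector order: (P0.r0,P1.r0)
|TSO outcomes| = 4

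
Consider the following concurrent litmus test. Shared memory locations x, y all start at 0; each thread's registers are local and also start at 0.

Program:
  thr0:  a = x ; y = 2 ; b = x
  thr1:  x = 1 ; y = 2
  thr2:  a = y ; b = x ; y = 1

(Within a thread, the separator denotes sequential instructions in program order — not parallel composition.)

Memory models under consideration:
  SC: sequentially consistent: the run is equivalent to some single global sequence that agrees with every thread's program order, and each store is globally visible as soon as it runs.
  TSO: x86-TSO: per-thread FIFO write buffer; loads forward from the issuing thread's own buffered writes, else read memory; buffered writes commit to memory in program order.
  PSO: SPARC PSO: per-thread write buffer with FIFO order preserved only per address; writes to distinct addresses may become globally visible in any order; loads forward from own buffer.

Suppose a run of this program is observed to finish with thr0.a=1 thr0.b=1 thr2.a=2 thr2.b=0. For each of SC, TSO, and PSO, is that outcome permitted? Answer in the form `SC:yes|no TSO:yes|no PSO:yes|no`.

outcome vector order: (thr0.a,thr0.b,thr2.a,thr2.b)
SC (11): 0000; 0001; 0020; 0021; 0100; 0101; 0120; 0121; 1100; 1101; 1121
TSO (11): 0000; 0001; 0020; 0021; 0100; 0101; 0120; 0121; 1100; 1101; 1121
PSO (12): 0000; 0001; 0020; 0021; 0100; 0101; 0120; 0121; 1100; 1101; 1120; 1121
target 1120 ∈ {PSO}

SC:no TSO:no PSO:yes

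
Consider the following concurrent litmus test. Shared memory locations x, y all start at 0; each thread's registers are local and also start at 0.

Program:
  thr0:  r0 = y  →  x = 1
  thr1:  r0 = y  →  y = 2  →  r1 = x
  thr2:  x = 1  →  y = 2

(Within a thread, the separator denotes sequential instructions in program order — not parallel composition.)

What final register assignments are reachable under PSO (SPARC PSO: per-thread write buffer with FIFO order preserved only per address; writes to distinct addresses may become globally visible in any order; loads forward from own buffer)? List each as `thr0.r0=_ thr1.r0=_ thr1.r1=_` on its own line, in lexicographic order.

outcome vector order: (thr0.r0,thr1.r0,thr1.r1)
|PSO outcomes| = 8

thr0.r0=0 thr1.r0=0 thr1.r1=0
thr0.r0=0 thr1.r0=0 thr1.r1=1
thr0.r0=0 thr1.r0=2 thr1.r1=0
thr0.r0=0 thr1.r0=2 thr1.r1=1
thr0.r0=2 thr1.r0=0 thr1.r1=0
thr0.r0=2 thr1.r0=0 thr1.r1=1
thr0.r0=2 thr1.r0=2 thr1.r1=0
thr0.r0=2 thr1.r0=2 thr1.r1=1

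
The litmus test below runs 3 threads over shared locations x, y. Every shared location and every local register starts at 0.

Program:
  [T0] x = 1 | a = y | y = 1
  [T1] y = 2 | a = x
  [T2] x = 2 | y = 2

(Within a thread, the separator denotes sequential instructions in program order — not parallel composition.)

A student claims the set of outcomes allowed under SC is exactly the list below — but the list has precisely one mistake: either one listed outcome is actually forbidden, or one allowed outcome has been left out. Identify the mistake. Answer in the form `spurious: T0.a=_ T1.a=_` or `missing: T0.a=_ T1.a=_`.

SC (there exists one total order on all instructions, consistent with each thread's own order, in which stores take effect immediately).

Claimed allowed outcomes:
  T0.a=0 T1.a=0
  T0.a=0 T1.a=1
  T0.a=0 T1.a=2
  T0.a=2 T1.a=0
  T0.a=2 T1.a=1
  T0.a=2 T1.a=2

outcome vector order: (T0.a,T1.a)
[SC] allowed = {01; 02; 20; 21; 22}
claimed∖SC = {00}

spurious: T0.a=0 T1.a=0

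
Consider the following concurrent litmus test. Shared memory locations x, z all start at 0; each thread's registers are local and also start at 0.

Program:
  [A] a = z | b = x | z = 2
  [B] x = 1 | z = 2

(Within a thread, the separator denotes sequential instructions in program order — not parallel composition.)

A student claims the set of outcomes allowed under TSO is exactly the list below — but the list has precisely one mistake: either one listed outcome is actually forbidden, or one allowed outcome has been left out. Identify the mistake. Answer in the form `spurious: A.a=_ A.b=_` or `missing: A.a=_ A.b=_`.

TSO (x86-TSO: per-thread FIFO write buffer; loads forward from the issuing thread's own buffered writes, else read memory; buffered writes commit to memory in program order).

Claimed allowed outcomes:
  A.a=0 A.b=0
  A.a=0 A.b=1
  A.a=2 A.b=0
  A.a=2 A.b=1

outcome vector order: (A.a,A.b)
[TSO] allowed = {00; 01; 21}
claimed∖TSO = {20}

spurious: A.a=2 A.b=0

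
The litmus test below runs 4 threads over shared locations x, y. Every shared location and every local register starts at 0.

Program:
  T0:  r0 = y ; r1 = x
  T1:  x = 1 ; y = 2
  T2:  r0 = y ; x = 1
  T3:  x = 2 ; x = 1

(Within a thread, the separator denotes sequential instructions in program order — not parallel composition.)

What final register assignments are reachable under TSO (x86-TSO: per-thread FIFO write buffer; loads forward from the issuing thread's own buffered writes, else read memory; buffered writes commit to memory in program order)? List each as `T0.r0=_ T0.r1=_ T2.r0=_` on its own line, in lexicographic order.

outcome vector order: (T0.r0,T0.r1,T2.r0)
|TSO outcomes| = 10

T0.r0=0 T0.r1=0 T2.r0=0
T0.r0=0 T0.r1=0 T2.r0=2
T0.r0=0 T0.r1=1 T2.r0=0
T0.r0=0 T0.r1=1 T2.r0=2
T0.r0=0 T0.r1=2 T2.r0=0
T0.r0=0 T0.r1=2 T2.r0=2
T0.r0=2 T0.r1=1 T2.r0=0
T0.r0=2 T0.r1=1 T2.r0=2
T0.r0=2 T0.r1=2 T2.r0=0
T0.r0=2 T0.r1=2 T2.r0=2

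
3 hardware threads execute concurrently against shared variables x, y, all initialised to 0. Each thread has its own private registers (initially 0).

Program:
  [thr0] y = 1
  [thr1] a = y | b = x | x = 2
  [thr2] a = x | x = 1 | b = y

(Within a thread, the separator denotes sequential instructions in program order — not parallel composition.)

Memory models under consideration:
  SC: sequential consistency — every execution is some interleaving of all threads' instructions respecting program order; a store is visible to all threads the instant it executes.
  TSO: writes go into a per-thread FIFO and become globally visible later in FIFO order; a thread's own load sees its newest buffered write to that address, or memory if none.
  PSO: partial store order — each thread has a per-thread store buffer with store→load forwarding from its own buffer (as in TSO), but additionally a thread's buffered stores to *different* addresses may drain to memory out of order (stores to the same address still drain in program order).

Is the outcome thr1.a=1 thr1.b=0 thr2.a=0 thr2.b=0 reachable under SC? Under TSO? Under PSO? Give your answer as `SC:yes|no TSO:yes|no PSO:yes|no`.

outcome vector order: (thr1.a,thr1.b,thr2.a,thr2.b)
SC (10): 0/0/0/0, 0/0/0/1, 0/0/2/0, 0/0/2/1, 0/1/0/0, 0/1/0/1, 1/0/0/1, 1/0/2/1, 1/1/0/0, 1/1/0/1
TSO (11): 0/0/0/0, 0/0/0/1, 0/0/2/0, 0/0/2/1, 0/1/0/0, 0/1/0/1, 1/0/0/0, 1/0/0/1, 1/0/2/1, 1/1/0/0, 1/1/0/1
PSO (11): 0/0/0/0, 0/0/0/1, 0/0/2/0, 0/0/2/1, 0/1/0/0, 0/1/0/1, 1/0/0/0, 1/0/0/1, 1/0/2/1, 1/1/0/0, 1/1/0/1
target 1/0/0/0 ∈ {TSO,PSO}

SC:no TSO:yes PSO:yes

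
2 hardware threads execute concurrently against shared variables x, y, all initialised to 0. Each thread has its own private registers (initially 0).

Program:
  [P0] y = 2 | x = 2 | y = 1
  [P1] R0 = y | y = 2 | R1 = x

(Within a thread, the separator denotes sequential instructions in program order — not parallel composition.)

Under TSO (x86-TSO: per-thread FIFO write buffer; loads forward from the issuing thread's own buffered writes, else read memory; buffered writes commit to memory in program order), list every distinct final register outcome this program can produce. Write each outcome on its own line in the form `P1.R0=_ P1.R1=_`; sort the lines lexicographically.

P1.R0=0 P1.R1=0
P1.R0=0 P1.R1=2
P1.R0=1 P1.R1=2
P1.R0=2 P1.R1=0
P1.R0=2 P1.R1=2

outcome vector order: (P1.R0,P1.R1)
|TSO outcomes| = 5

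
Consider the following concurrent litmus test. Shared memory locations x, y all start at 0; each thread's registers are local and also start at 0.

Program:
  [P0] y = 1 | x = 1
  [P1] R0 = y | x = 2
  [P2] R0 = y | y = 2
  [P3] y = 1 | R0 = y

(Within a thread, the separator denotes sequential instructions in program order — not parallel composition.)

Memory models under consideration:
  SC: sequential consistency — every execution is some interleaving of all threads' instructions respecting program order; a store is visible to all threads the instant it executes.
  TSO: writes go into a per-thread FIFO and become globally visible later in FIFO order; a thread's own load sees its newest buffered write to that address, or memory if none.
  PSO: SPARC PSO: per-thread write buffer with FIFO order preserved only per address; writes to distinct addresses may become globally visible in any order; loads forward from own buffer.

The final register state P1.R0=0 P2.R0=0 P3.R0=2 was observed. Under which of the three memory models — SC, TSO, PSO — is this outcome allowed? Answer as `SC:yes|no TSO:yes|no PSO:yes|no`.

SC:yes TSO:yes PSO:yes

outcome vector order: (P1.R0,P2.R0,P3.R0)
SC (12): 0/0/1, 0/0/2, 0/1/1, 0/1/2, 1/0/1, 1/0/2, 1/1/1, 1/1/2, 2/0/1, 2/0/2, 2/1/1, 2/1/2
TSO (12): 0/0/1, 0/0/2, 0/1/1, 0/1/2, 1/0/1, 1/0/2, 1/1/1, 1/1/2, 2/0/1, 2/0/2, 2/1/1, 2/1/2
PSO (12): 0/0/1, 0/0/2, 0/1/1, 0/1/2, 1/0/1, 1/0/2, 1/1/1, 1/1/2, 2/0/1, 2/0/2, 2/1/1, 2/1/2
target 0/0/2 ∈ {SC,TSO,PSO}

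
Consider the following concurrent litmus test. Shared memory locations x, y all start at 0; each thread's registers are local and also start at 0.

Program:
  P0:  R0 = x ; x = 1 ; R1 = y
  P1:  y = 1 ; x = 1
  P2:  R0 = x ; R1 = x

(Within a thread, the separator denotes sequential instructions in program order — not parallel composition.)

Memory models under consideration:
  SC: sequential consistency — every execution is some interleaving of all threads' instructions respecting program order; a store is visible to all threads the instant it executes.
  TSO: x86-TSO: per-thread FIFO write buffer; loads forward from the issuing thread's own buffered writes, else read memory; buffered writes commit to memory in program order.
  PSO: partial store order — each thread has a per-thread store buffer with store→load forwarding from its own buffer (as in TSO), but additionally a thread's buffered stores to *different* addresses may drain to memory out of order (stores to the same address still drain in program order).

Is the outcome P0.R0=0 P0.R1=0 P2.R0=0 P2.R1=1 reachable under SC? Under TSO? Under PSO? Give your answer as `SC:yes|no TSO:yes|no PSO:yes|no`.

outcome vector order: (P0.R0,P0.R1,P2.R0,P2.R1)
under SC → 0000 0001 0011 0100 0101 0111 1100 1101 1111
under TSO → 0000 0001 0011 0100 0101 0111 1100 1101 1111
under PSO → 0000 0001 0011 0100 0101 0111 1000 1001 1011 1100 1101 1111
target 0001 ∈ {SC,TSO,PSO}

SC:yes TSO:yes PSO:yes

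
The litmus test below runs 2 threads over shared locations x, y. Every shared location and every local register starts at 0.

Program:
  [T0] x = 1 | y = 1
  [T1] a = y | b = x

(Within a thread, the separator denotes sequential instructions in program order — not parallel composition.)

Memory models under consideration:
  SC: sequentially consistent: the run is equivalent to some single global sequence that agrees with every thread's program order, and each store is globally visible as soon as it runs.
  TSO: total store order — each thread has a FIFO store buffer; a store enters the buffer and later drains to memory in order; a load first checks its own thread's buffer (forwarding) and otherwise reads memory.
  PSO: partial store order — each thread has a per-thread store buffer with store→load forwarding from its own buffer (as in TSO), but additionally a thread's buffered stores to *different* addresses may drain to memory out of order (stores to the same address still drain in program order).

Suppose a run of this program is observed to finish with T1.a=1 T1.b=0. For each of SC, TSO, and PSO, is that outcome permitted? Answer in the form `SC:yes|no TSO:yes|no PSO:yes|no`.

SC:no TSO:no PSO:yes

outcome vector order: (T1.a,T1.b)
under SC → 00 01 11
under TSO → 00 01 11
under PSO → 00 01 10 11
target 10 ∈ {PSO}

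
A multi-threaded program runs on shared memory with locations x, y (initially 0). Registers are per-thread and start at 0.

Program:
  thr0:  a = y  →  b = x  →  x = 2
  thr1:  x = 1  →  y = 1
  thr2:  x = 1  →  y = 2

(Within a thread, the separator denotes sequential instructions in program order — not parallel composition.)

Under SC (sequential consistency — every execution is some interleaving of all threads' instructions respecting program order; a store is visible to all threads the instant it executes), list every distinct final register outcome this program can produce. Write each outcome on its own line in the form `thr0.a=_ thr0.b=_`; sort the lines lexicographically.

thr0.a=0 thr0.b=0
thr0.a=0 thr0.b=1
thr0.a=1 thr0.b=1
thr0.a=2 thr0.b=1

outcome vector order: (thr0.a,thr0.b)
|SC outcomes| = 4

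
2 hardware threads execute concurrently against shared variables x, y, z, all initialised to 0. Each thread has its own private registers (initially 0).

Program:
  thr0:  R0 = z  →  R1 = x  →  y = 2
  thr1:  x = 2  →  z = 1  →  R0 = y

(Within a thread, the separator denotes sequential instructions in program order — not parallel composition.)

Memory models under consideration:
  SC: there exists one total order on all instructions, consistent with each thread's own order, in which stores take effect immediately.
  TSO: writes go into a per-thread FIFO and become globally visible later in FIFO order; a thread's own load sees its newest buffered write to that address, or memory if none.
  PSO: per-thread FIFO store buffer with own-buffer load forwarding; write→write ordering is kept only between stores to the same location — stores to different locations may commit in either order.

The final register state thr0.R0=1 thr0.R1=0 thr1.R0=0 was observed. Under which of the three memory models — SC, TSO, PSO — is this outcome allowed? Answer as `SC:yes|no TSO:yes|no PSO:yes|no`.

SC:no TSO:no PSO:yes

outcome vector order: (thr0.R0,thr0.R1,thr1.R0)
SC (6): (0,0,0), (0,0,2), (0,2,0), (0,2,2), (1,2,0), (1,2,2)
TSO (6): (0,0,0), (0,0,2), (0,2,0), (0,2,2), (1,2,0), (1,2,2)
PSO (8): (0,0,0), (0,0,2), (0,2,0), (0,2,2), (1,0,0), (1,0,2), (1,2,0), (1,2,2)
target (1,0,0) ∈ {PSO}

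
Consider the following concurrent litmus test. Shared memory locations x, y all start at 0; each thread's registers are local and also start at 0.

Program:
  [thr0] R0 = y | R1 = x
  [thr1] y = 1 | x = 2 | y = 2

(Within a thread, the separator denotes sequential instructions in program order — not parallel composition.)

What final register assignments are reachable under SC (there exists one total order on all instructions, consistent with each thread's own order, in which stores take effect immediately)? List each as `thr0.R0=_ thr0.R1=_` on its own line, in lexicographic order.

outcome vector order: (thr0.R0,thr0.R1)
|SC outcomes| = 5

thr0.R0=0 thr0.R1=0
thr0.R0=0 thr0.R1=2
thr0.R0=1 thr0.R1=0
thr0.R0=1 thr0.R1=2
thr0.R0=2 thr0.R1=2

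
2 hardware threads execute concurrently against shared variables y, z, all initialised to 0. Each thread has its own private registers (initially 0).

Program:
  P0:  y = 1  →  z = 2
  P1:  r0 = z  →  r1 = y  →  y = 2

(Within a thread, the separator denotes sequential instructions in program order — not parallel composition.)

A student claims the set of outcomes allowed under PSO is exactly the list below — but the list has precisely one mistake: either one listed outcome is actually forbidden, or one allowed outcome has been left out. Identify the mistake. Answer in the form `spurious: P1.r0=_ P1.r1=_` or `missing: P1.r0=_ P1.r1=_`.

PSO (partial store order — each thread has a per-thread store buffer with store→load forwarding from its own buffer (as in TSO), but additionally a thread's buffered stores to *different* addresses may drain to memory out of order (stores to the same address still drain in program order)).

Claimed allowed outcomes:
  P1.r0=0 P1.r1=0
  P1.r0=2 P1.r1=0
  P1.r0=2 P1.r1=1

missing: P1.r0=0 P1.r1=1

outcome vector order: (P1.r0,P1.r1)
under PSO → <0 0>, <0 1>, <2 0>, <2 1>
PSO∖claimed = {<0 1>}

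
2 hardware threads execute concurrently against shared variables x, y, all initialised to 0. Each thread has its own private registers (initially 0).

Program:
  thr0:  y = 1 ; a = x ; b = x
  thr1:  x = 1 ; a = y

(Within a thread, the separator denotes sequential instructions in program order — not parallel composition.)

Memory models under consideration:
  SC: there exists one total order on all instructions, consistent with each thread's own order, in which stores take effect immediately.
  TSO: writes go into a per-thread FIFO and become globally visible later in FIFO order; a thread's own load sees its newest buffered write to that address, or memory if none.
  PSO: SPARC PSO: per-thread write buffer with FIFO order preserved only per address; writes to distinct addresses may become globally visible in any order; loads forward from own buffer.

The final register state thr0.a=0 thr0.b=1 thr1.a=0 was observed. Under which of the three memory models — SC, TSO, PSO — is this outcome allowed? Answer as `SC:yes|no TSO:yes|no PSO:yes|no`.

outcome vector order: (thr0.a,thr0.b,thr1.a)
[SC] allowed = {<0 0 1>; <0 1 1>; <1 1 0>; <1 1 1>}
[TSO] allowed = {<0 0 0>; <0 0 1>; <0 1 0>; <0 1 1>; <1 1 0>; <1 1 1>}
[PSO] allowed = {<0 0 0>; <0 0 1>; <0 1 0>; <0 1 1>; <1 1 0>; <1 1 1>}
target <0 1 0> ∈ {TSO,PSO}

SC:no TSO:yes PSO:yes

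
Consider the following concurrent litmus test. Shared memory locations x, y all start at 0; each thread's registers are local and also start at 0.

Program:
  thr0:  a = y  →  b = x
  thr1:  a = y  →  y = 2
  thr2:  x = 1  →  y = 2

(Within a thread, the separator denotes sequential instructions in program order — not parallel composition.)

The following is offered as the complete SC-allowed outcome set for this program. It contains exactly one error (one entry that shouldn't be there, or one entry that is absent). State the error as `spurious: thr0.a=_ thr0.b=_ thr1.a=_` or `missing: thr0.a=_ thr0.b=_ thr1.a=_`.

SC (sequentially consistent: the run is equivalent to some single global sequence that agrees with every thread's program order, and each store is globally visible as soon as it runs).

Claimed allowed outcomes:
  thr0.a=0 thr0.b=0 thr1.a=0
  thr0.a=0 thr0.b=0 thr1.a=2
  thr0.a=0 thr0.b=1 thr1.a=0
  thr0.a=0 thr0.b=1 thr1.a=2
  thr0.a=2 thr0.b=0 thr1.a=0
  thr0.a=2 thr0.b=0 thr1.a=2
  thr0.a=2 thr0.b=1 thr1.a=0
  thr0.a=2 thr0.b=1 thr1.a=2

spurious: thr0.a=2 thr0.b=0 thr1.a=2

outcome vector order: (thr0.a,thr0.b,thr1.a)
SC (7): (0,0,0), (0,0,2), (0,1,0), (0,1,2), (2,0,0), (2,1,0), (2,1,2)
claimed∖SC = {(2,0,2)}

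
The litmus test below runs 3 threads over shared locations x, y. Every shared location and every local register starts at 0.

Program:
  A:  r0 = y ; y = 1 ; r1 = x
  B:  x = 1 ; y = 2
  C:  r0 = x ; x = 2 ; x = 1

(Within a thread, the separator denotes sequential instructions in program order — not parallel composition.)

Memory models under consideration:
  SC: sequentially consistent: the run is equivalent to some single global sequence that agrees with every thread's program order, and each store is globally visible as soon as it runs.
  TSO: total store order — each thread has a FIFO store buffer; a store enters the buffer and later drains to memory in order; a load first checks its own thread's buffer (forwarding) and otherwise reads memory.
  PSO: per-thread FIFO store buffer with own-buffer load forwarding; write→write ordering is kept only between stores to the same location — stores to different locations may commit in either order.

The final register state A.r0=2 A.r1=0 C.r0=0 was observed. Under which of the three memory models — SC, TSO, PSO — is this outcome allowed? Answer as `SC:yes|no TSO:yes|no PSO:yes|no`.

SC:no TSO:no PSO:yes

outcome vector order: (A.r0,A.r1,C.r0)
SC: 10 outcomes — {<0 0 0>; <0 0 1>; <0 1 0>; <0 1 1>; <0 2 0>; <0 2 1>; <2 1 0>; <2 1 1>; <2 2 0>; <2 2 1>}
TSO: 10 outcomes — {<0 0 0>; <0 0 1>; <0 1 0>; <0 1 1>; <0 2 0>; <0 2 1>; <2 1 0>; <2 1 1>; <2 2 0>; <2 2 1>}
PSO: 12 outcomes — {<0 0 0>; <0 0 1>; <0 1 0>; <0 1 1>; <0 2 0>; <0 2 1>; <2 0 0>; <2 0 1>; <2 1 0>; <2 1 1>; <2 2 0>; <2 2 1>}
target <2 0 0> ∈ {PSO}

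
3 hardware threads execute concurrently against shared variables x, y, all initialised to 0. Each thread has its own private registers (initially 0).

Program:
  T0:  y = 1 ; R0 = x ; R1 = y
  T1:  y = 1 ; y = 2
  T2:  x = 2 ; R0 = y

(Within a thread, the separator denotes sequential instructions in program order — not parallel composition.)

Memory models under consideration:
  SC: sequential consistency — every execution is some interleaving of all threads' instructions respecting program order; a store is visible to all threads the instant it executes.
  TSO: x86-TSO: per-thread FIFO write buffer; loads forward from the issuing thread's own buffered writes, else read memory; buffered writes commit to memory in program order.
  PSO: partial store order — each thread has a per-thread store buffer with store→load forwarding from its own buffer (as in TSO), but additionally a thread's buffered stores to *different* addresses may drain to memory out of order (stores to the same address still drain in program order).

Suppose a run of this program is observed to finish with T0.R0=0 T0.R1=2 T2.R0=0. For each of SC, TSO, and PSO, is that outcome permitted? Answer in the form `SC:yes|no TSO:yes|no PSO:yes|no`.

SC:no TSO:yes PSO:yes

outcome vector order: (T0.R0,T0.R1,T2.R0)
under SC → (0,1,1); (0,1,2); (0,2,1); (0,2,2); (2,1,0); (2,1,1); (2,1,2); (2,2,0); (2,2,1); (2,2,2)
under TSO → (0,1,0); (0,1,1); (0,1,2); (0,2,0); (0,2,1); (0,2,2); (2,1,0); (2,1,1); (2,1,2); (2,2,0); (2,2,1); (2,2,2)
under PSO → (0,1,0); (0,1,1); (0,1,2); (0,2,0); (0,2,1); (0,2,2); (2,1,0); (2,1,1); (2,1,2); (2,2,0); (2,2,1); (2,2,2)
target (0,2,0) ∈ {TSO,PSO}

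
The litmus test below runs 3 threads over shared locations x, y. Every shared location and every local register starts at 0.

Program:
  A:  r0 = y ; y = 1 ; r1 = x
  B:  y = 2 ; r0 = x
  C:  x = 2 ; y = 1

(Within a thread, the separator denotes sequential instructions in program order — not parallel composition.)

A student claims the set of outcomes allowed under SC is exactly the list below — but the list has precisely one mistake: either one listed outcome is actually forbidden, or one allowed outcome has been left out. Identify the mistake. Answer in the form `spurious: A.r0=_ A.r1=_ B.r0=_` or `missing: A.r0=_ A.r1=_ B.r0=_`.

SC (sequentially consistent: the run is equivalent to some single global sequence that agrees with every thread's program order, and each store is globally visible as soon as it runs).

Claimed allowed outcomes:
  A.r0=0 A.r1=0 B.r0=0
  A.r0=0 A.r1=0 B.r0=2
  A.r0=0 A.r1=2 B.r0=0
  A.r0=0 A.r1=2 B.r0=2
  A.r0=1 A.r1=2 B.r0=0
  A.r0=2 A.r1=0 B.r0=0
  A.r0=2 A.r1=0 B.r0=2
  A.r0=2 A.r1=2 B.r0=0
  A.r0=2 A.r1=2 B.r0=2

outcome vector order: (A.r0,A.r1,B.r0)
under SC → <0 0 0>; <0 0 2>; <0 2 0>; <0 2 2>; <1 2 0>; <1 2 2>; <2 0 0>; <2 0 2>; <2 2 0>; <2 2 2>
SC∖claimed = {<1 2 2>}

missing: A.r0=1 A.r1=2 B.r0=2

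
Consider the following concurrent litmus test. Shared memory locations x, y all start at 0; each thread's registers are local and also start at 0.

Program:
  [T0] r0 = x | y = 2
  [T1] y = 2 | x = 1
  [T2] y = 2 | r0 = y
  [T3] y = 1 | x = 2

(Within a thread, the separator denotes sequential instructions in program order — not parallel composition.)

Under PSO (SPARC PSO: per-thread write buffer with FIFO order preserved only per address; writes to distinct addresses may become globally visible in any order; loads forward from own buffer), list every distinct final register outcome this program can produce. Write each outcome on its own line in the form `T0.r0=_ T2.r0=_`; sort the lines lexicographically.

outcome vector order: (T0.r0,T2.r0)
|PSO outcomes| = 6

T0.r0=0 T2.r0=1
T0.r0=0 T2.r0=2
T0.r0=1 T2.r0=1
T0.r0=1 T2.r0=2
T0.r0=2 T2.r0=1
T0.r0=2 T2.r0=2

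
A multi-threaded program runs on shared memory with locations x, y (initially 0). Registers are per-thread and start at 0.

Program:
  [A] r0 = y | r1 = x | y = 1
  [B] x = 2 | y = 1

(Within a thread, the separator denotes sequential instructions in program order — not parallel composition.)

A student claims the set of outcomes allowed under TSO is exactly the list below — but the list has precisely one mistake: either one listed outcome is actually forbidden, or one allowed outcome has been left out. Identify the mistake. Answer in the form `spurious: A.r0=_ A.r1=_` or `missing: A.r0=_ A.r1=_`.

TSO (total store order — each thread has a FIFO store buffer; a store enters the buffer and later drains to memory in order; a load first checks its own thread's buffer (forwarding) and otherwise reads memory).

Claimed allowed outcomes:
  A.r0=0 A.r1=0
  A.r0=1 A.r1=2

outcome vector order: (A.r0,A.r1)
TSO: 3 outcomes — {<0 0> <0 2> <1 2>}
TSO∖claimed = {<0 2>}

missing: A.r0=0 A.r1=2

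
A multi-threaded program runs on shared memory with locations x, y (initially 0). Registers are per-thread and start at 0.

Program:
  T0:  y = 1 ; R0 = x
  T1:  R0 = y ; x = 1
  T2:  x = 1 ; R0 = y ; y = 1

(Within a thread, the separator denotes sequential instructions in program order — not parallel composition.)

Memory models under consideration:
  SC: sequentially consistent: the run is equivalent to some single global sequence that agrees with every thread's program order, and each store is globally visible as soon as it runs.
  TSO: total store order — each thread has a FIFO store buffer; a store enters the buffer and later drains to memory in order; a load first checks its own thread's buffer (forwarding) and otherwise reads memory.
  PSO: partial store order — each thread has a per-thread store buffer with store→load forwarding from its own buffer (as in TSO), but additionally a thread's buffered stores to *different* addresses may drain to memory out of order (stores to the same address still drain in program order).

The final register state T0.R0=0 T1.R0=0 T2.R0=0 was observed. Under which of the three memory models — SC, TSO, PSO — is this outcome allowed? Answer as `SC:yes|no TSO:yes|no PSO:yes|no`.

SC:no TSO:yes PSO:yes

outcome vector order: (T0.R0,T1.R0,T2.R0)
[SC] allowed = {001; 011; 100; 101; 110; 111}
[TSO] allowed = {000; 001; 010; 011; 100; 101; 110; 111}
[PSO] allowed = {000; 001; 010; 011; 100; 101; 110; 111}
target 000 ∈ {TSO,PSO}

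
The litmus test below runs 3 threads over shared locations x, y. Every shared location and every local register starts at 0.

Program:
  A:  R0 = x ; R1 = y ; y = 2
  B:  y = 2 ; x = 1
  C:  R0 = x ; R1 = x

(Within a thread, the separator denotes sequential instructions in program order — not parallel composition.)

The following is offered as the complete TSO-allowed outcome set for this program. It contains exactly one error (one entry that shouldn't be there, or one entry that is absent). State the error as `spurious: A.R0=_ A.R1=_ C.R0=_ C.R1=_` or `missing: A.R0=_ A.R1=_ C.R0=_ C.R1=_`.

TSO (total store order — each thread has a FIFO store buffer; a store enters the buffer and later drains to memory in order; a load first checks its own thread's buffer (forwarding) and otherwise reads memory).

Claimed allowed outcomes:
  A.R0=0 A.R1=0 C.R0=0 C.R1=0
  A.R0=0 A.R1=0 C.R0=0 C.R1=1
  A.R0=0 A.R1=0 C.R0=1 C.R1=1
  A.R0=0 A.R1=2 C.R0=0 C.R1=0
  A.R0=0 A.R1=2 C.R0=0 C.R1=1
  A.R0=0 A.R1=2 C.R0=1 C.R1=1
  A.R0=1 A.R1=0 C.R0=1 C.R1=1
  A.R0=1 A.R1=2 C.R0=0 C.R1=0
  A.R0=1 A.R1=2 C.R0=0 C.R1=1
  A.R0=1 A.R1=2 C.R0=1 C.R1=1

outcome vector order: (A.R0,A.R1,C.R0,C.R1)
[TSO] allowed = {<0 0 0 0> <0 0 0 1> <0 0 1 1> <0 2 0 0> <0 2 0 1> <0 2 1 1> <1 2 0 0> <1 2 0 1> <1 2 1 1>}
claimed∖TSO = {<1 0 1 1>}

spurious: A.R0=1 A.R1=0 C.R0=1 C.R1=1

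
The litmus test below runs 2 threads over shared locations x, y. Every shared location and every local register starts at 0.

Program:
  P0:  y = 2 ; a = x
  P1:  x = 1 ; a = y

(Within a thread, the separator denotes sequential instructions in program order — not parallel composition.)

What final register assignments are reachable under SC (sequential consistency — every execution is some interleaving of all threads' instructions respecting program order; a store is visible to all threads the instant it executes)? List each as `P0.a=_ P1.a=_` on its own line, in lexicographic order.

outcome vector order: (P0.a,P1.a)
|SC outcomes| = 3

P0.a=0 P1.a=2
P0.a=1 P1.a=0
P0.a=1 P1.a=2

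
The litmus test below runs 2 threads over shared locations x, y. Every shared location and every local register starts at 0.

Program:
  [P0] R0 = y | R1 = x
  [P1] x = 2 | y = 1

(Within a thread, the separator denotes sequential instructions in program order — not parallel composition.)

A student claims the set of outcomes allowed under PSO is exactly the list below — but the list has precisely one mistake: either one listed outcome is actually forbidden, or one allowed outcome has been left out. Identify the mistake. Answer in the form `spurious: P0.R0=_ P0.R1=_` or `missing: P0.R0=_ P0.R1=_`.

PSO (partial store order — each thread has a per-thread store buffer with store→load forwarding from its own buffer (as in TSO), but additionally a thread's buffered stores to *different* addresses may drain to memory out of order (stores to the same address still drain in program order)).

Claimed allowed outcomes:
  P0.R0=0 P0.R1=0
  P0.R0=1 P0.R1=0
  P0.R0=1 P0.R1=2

missing: P0.R0=0 P0.R1=2

outcome vector order: (P0.R0,P0.R1)
under PSO → <0 0>; <0 2>; <1 0>; <1 2>
PSO∖claimed = {<0 2>}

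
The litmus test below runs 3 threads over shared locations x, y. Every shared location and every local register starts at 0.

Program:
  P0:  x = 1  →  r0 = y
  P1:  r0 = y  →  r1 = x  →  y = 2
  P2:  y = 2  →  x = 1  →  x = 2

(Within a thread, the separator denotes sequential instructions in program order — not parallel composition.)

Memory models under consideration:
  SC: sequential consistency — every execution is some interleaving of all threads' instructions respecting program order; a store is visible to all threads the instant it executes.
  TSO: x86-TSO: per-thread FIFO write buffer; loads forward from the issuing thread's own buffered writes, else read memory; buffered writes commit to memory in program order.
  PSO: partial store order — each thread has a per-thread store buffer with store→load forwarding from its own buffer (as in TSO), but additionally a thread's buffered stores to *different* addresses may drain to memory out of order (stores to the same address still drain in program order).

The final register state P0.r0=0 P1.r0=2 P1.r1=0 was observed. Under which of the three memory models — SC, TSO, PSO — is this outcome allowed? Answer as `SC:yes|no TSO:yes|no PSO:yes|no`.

SC:no TSO:yes PSO:yes

outcome vector order: (P0.r0,P1.r0,P1.r1)
SC (11): <0 0 0>; <0 0 1>; <0 0 2>; <0 2 1>; <0 2 2>; <2 0 0>; <2 0 1>; <2 0 2>; <2 2 0>; <2 2 1>; <2 2 2>
TSO (12): <0 0 0>; <0 0 1>; <0 0 2>; <0 2 0>; <0 2 1>; <0 2 2>; <2 0 0>; <2 0 1>; <2 0 2>; <2 2 0>; <2 2 1>; <2 2 2>
PSO (12): <0 0 0>; <0 0 1>; <0 0 2>; <0 2 0>; <0 2 1>; <0 2 2>; <2 0 0>; <2 0 1>; <2 0 2>; <2 2 0>; <2 2 1>; <2 2 2>
target <0 2 0> ∈ {TSO,PSO}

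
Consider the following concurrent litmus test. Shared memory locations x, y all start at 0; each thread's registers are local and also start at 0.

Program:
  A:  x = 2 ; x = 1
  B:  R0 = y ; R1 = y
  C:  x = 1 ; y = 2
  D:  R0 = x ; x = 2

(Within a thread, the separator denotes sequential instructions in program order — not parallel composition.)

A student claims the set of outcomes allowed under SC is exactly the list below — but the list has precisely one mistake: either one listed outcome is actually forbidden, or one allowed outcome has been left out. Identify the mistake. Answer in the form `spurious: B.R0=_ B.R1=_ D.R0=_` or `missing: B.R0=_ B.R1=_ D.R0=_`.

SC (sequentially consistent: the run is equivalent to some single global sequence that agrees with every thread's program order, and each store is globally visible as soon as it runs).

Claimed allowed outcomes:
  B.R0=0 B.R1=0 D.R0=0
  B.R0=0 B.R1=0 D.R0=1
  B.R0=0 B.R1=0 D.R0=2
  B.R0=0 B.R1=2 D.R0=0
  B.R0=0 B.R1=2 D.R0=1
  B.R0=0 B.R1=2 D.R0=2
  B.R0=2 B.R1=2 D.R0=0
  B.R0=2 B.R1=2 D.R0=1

outcome vector order: (B.R0,B.R1,D.R0)
[SC] allowed = {000 001 002 020 021 022 220 221 222}
SC∖claimed = {222}

missing: B.R0=2 B.R1=2 D.R0=2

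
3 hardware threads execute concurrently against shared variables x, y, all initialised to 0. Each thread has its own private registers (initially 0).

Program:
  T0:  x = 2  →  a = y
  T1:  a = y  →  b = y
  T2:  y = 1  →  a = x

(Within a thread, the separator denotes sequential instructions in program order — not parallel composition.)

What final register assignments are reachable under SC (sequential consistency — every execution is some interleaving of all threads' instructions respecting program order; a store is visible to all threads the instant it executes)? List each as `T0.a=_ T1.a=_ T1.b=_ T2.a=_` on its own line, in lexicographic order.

outcome vector order: (T0.a,T1.a,T1.b,T2.a)
|SC outcomes| = 9

T0.a=0 T1.a=0 T1.b=0 T2.a=2
T0.a=0 T1.a=0 T1.b=1 T2.a=2
T0.a=0 T1.a=1 T1.b=1 T2.a=2
T0.a=1 T1.a=0 T1.b=0 T2.a=0
T0.a=1 T1.a=0 T1.b=0 T2.a=2
T0.a=1 T1.a=0 T1.b=1 T2.a=0
T0.a=1 T1.a=0 T1.b=1 T2.a=2
T0.a=1 T1.a=1 T1.b=1 T2.a=0
T0.a=1 T1.a=1 T1.b=1 T2.a=2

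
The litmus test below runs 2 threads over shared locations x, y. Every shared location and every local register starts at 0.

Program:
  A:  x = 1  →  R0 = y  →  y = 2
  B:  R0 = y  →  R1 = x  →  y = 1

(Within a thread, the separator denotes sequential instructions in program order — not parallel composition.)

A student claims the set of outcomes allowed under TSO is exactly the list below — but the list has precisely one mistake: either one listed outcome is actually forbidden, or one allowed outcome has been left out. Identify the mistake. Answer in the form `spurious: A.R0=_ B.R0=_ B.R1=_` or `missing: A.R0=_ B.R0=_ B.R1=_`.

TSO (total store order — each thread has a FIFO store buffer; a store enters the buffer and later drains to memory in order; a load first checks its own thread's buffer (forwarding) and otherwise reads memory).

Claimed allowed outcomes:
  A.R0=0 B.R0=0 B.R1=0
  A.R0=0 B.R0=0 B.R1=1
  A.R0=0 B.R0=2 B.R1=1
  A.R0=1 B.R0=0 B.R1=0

outcome vector order: (A.R0,B.R0,B.R1)
[TSO] allowed = {(0,0,0), (0,0,1), (0,2,1), (1,0,0), (1,0,1)}
TSO∖claimed = {(1,0,1)}

missing: A.R0=1 B.R0=0 B.R1=1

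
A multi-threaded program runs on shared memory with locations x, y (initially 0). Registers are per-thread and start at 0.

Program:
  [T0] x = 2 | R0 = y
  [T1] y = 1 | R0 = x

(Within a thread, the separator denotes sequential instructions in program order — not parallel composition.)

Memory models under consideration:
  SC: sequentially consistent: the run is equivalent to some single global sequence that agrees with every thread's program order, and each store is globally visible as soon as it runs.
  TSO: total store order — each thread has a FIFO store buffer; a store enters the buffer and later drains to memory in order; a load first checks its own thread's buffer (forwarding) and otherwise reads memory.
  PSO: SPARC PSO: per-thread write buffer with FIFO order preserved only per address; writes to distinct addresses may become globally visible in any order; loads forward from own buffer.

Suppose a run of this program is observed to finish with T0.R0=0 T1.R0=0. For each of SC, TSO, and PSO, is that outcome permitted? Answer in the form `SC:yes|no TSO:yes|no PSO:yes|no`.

SC:no TSO:yes PSO:yes

outcome vector order: (T0.R0,T1.R0)
SC (3): (0,2); (1,0); (1,2)
TSO (4): (0,0); (0,2); (1,0); (1,2)
PSO (4): (0,0); (0,2); (1,0); (1,2)
target (0,0) ∈ {TSO,PSO}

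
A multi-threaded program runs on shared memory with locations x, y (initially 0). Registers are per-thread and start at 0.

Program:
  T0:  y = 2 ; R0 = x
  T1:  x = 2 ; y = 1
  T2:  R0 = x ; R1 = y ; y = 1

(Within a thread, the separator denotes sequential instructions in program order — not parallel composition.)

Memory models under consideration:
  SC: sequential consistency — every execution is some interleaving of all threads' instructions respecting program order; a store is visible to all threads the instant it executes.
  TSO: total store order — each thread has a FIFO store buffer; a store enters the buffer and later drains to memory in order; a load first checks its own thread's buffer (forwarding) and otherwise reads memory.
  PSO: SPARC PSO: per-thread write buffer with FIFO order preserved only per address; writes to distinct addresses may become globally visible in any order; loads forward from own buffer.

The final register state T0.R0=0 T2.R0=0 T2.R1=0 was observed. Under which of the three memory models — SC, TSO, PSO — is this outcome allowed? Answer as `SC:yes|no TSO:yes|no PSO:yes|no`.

SC:yes TSO:yes PSO:yes

outcome vector order: (T0.R0,T2.R0,T2.R1)
[SC] allowed = {000 001 002 021 022 200 201 202 220 221 222}
[TSO] allowed = {000 001 002 020 021 022 200 201 202 220 221 222}
[PSO] allowed = {000 001 002 020 021 022 200 201 202 220 221 222}
target 000 ∈ {SC,TSO,PSO}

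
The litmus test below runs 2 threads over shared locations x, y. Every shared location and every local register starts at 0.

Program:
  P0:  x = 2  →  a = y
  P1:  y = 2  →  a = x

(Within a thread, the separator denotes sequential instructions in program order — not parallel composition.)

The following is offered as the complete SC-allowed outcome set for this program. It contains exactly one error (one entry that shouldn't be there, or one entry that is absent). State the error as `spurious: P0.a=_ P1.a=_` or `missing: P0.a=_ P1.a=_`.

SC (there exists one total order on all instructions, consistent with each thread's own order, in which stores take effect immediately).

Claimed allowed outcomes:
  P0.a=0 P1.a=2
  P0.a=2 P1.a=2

missing: P0.a=2 P1.a=0

outcome vector order: (P0.a,P1.a)
[SC] allowed = {0/2 2/0 2/2}
SC∖claimed = {2/0}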